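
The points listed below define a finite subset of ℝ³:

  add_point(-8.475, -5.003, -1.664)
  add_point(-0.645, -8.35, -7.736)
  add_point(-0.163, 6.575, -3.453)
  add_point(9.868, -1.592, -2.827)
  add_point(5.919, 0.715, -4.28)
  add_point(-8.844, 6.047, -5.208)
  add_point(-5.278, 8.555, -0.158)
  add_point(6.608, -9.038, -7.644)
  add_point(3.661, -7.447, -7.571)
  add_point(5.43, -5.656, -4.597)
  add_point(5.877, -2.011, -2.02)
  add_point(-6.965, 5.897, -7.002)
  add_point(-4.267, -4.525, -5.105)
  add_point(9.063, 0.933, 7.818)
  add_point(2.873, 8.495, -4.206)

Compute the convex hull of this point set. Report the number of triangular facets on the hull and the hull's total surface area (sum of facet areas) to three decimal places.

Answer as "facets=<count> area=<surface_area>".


facets=14 area=832.386

9 of the 15 inputs are extreme points: [0, 1, 3, 5, 6, 7, 11, 13, 14].

Area of each hull facet:
  f1: (p14, p13, p3) → 67.2527
  f2: (p11, p0, p5) → 14.9728
  f3: (p11, p0, p1) → 63.8387
  f4: (p7, p14, p3) → 53.7038
  f5: (p7, p11, p1) → 49.5890
  f6: (p7, p11, p14) → 95.8659
  f7: (p7, p13, p3) → 39.3484
  f8: (p7, p0, p1) → 24.3947
  f9: (p7, p0, p13) → 147.6100
  f10: (p6, p14, p13) → 70.4986
  f11: (p6, p0, p5) → 38.4951
  f12: (p6, p0, p13) → 124.6978
  f13: (p6, p11, p5) → 8.5719
  f14: (p6, p11, p14) → 33.5464
Σ area = 832.386

Check V−E+F: 9 − 21 + 14 = 2.


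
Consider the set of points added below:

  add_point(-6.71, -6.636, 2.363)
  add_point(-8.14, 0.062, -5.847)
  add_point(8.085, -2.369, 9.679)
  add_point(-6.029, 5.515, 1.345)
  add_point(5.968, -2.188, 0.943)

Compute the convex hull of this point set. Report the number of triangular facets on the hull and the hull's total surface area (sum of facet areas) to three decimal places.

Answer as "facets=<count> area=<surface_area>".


Points on the hull: [0, 1, 2, 3, 4] (5 of 5).

Per-facet area ½‖(b−a)×(c−a)‖:
  f1: (p3, p0, p1) → 47.8773
  f2: (p3, p0, p2) → 100.4713
  f3: (p4, p0, p1) → 71.2773
  f4: (p4, p0, p2) → 60.3506
  f5: (p4, p3, p1) → 65.3732
  f6: (p4, p3, p2) → 63.0503
Σ area = 408.400

Check V−E+F: 5 − 9 + 6 = 2.

facets=6 area=408.400


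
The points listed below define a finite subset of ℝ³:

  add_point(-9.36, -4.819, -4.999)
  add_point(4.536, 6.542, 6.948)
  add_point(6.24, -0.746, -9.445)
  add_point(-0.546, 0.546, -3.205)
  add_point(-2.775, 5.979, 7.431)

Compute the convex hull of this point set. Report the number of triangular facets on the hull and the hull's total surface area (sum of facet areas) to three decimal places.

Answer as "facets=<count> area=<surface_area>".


facets=6 area=414.110

Points on the hull: [0, 1, 2, 3, 4] (5 of 5).

Facet areas (half cross-product norm):
  f1: (p1, p2, p0) → 146.6016
  f2: (p1, p4, p0) → 60.5317
  f3: (p1, p4, p2) → 65.7114
  f4: (p3, p2, p0) → 44.0668
  f5: (p3, p4, p0) → 61.9963
  f6: (p3, p4, p2) → 35.2019
Σ area = 414.110

Euler: V−E+F = 5−9+6 = 2.


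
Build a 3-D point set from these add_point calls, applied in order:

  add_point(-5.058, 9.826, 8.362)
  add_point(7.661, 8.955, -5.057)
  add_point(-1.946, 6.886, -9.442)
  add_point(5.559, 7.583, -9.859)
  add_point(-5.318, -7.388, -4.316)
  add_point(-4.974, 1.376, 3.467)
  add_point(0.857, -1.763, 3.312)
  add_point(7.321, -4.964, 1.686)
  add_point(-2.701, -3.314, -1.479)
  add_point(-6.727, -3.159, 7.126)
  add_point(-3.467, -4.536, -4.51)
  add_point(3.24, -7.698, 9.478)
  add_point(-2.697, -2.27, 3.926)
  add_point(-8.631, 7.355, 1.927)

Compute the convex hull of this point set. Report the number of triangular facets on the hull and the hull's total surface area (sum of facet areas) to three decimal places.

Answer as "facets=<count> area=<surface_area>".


Points on the hull: [0, 1, 2, 3, 4, 7, 9, 11, 13] (9 of 14).

Per-facet area ½‖(b−a)×(c−a)‖:
  f1: (p0, p11, p1) → 171.7751
  f2: (p2, p4, p13) → 95.5869
  f3: (p2, p0, p13) → 44.5963
  f4: (p2, p0, p1) → 94.7185
  f5: (p9, p4, p13) → 72.6963
  f6: (p9, p4, p11) → 68.7028
  f7: (p9, p0, p13) → 45.5736
  f8: (p9, p0, p11) → 70.9675
  f9: (p7, p11, p1) → 54.4156
  f10: (p7, p4, p11) → 65.1490
  f11: (p3, p7, p1) → 41.4383
  f12: (p3, p7, p4) → 117.8003
  f13: (p3, p2, p1) → 19.0796
  f14: (p3, p2, p4) → 55.5821
Σ area = 1018.082

Check V−E+F: 9 − 21 + 14 = 2.

facets=14 area=1018.082


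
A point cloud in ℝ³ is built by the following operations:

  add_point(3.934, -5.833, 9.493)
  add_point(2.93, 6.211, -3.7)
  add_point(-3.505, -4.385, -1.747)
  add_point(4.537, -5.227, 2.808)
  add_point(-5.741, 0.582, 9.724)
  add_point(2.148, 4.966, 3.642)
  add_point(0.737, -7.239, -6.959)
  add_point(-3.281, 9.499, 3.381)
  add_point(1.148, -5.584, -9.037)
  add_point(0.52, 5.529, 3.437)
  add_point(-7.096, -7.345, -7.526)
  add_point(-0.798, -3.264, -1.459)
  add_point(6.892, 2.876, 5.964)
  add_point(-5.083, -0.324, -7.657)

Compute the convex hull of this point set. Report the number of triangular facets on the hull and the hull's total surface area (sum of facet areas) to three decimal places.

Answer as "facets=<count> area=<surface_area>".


10 of the 14 inputs are extreme points: [0, 1, 3, 4, 6, 7, 8, 10, 12, 13].

Triangle areas on the boundary:
  f1: (p4, p7, p10) → 105.2563
  f2: (p4, p7, p12) → 64.8738
  f3: (p0, p4, p10) → 108.5038
  f4: (p0, p4, p12) → 55.6433
  f5: (p1, p7, p12) → 52.1654
  f6: (p3, p0, p12) → 29.4467
  f7: (p13, p7, p10) → 41.1157
  f8: (p13, p1, p7) → 55.2252
  f9: (p8, p1, p12) → 70.9886
  f10: (p8, p3, p12) → 50.0040
  f11: (p8, p13, p10) → 27.6766
  f12: (p8, p13, p1) → 45.5020
  f13: (p6, p3, p0) → 18.4090
  f14: (p6, p8, p3) → 12.0999
  f15: (p6, p0, p10) → 63.7535
  f16: (p6, p8, p10) → 10.4982
Σ area = 811.162

Euler characteristic 10−24+16 = 2 ✓

facets=16 area=811.162


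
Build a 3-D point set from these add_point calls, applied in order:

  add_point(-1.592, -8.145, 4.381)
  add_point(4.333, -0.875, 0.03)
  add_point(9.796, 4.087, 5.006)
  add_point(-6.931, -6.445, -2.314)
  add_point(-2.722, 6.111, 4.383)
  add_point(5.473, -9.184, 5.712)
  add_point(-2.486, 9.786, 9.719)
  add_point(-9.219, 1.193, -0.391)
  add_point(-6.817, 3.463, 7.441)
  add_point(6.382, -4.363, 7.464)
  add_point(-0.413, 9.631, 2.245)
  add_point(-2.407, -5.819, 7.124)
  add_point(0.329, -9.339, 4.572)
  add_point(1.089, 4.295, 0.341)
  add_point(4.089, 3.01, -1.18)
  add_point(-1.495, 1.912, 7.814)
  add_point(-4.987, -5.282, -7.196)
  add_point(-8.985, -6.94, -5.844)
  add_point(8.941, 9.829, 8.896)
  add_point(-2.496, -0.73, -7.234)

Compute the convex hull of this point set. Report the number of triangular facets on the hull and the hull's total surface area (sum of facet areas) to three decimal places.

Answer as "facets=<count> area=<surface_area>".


Hull vertices (16/20): indices [0, 1, 2, 5, 6, 7, 8, 9, 10, 11, 12, 14, 16, 17, 18, 19].

Triangle areas on the boundary:
  f1: (p8, p6, p7) → 26.4811
  f2: (p17, p8, p7) → 28.5450
  f3: (p10, p6, p7) → 48.3797
  f4: (p5, p17, p12) → 22.6641
  f5: (p5, p17, p16) → 37.6434
  f6: (p5, p9, p2) → 14.6202
  f7: (p11, p8, p6) → 35.8199
  f8: (p11, p9, p6) → 69.5810
  f9: (p11, p5, p9) → 21.8717
  f10: (p11, p5, p12) → 12.4542
  f11: (p11, p17, p8) → 74.6203
  f12: (p18, p10, p6) → 41.8606
  f13: (p18, p9, p2) → 27.6235
  f14: (p18, p9, p6) → 81.7665
  f15: (p19, p5, p16) → 44.1071
  f16: (p19, p10, p7) → 59.7529
  f17: (p19, p17, p7) → 39.4018
  f18: (p19, p17, p16) → 7.8323
  f19: (p0, p17, p12) → 11.3824
  f20: (p0, p11, p12) → 3.7243
  f21: (p0, p11, p17) → 21.3035
  f22: (p14, p19, p10) → 41.4650
  f23: (p14, p18, p2) → 26.7969
  f24: (p14, p18, p10) → 49.1639
  f25: (p1, p19, p5) → 43.8082
  f26: (p1, p14, p19) → 19.5618
  f27: (p1, p5, p2) → 44.9591
  f28: (p1, p14, p2) → 17.1342
Σ area = 974.325

Check V−E+F: 16 − 42 + 28 = 2.

facets=28 area=974.325


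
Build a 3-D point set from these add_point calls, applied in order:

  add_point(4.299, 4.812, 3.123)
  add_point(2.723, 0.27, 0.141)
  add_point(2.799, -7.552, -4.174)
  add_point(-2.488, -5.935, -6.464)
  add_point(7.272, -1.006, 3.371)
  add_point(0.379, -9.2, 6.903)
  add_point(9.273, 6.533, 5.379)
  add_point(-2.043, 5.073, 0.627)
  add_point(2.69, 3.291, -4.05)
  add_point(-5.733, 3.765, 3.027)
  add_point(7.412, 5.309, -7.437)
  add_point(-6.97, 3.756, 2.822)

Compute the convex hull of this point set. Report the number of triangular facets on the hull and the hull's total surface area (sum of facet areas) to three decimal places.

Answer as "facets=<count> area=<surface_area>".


Extreme-point indices: [2, 3, 4, 5, 6, 7, 10, 11] — 8 of 12 on the boundary.

Triangle areas on the boundary:
  f1: (p5, p6, p11) → 119.9225
  f2: (p3, p5, p11) → 91.1259
  f3: (p3, p10, p11) → 102.5216
  f4: (p7, p6, p11) → 24.8858
  f5: (p7, p10, p11) → 12.1414
  f6: (p7, p10, p6) → 68.6219
  f7: (p4, p5, p6) → 29.8262
  f8: (p4, p10, p6) → 48.6841
  f9: (p2, p3, p10) → 41.9870
  f10: (p2, p4, p10) → 65.5838
  f11: (p2, p3, p5) → 33.4248
  f12: (p2, p4, p5) → 54.5091
Σ area = 693.234

Euler: V−E+F = 8−18+12 = 2.

facets=12 area=693.234


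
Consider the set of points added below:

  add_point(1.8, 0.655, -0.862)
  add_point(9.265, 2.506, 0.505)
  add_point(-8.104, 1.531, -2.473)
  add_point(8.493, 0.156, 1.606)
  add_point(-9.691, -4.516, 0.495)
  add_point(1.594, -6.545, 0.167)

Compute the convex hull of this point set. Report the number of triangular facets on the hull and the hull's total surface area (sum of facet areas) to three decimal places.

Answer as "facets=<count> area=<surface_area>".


Hull vertices (6/6): indices [0, 1, 2, 3, 4, 5].

Area of each hull facet:
  f1: (p2, p1, p4) → 59.8180
  f2: (p2, p5, p4) → 39.5535
  f3: (p3, p1, p4) → 22.5103
  f4: (p3, p5, p4) → 45.7558
  f5: (p3, p5, p1) → 8.8522
  f6: (p0, p5, p1) → 27.6107
  f7: (p0, p2, p1) → 12.6328
  f8: (p0, p2, p5) → 36.5236
Σ area = 253.257

Euler: V−E+F = 6−12+8 = 2.

facets=8 area=253.257


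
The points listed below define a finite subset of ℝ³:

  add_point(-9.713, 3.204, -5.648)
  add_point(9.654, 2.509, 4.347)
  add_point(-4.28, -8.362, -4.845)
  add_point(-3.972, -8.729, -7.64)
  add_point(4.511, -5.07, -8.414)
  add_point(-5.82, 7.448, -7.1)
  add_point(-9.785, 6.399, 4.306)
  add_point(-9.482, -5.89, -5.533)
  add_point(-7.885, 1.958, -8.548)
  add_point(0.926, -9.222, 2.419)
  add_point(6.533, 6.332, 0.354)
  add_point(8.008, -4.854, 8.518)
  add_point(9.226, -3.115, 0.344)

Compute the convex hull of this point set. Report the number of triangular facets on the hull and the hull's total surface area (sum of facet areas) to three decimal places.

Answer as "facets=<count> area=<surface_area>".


Points on the hull: [0, 1, 2, 3, 4, 5, 6, 7, 8, 9, 10, 11, 12] (13 of 13).

Triangle areas on the boundary:
  f1: (p11, p1, p6) → 85.4377
  f2: (p11, p9, p6) → 98.1649
  f3: (p5, p4, p8) → 42.5696
  f4: (p7, p9, p6) → 105.0236
  f5: (p12, p4, p9) → 50.6733
  f6: (p12, p11, p9) → 40.1866
  f7: (p12, p11, p1) → 26.9684
  f8: (p10, p1, p6) → 50.2671
  f9: (p10, p5, p6) → 85.7039
  f10: (p10, p5, p4) → 97.6667
  f11: (p10, p12, p1) → 21.8537
  f12: (p10, p12, p4) → 49.7027
  f13: (p0, p7, p6) → 45.4592
  f14: (p0, p7, p8) → 15.5783
  f15: (p0, p5, p6) → 31.0405
  f16: (p0, p5, p8) → 10.4023
  f17: (p3, p4, p9) → 49.3912
  f18: (p3, p4, p8) → 52.8193
  f19: (p3, p7, p8) → 27.7843
  f20: (p2, p7, p9) → 19.6345
  f21: (p2, p3, p9) → 8.8069
  f22: (p2, p3, p7) → 8.2191
Σ area = 1023.354

Euler characteristic 13−33+22 = 2 ✓

facets=22 area=1023.354


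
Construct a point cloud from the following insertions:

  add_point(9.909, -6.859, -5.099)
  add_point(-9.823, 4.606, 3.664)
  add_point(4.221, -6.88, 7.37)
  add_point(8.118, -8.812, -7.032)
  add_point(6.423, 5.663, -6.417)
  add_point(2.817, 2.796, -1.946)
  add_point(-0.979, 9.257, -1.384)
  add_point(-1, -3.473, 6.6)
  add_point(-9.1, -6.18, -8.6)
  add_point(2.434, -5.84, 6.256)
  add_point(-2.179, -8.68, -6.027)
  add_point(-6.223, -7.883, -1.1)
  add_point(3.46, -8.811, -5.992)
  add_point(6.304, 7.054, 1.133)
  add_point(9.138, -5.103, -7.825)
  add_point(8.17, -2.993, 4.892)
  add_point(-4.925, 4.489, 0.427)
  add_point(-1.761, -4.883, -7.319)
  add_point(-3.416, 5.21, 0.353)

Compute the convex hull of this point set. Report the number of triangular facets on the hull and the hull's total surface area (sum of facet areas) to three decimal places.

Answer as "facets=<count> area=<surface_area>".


facets=24 area=1032.422

Points on the hull: [0, 1, 2, 3, 4, 6, 7, 8, 10, 11, 12, 13, 14, 15] (14 of 19).

Triangle areas on the boundary:
  f1: (p11, p8, p1) → 56.7986
  f2: (p14, p4, p0) → 16.5609
  f3: (p14, p4, p8) → 100.6588
  f4: (p13, p4, p0) → 50.0008
  f5: (p7, p11, p1) → 61.2242
  f6: (p7, p11, p2) → 31.0368
  f7: (p7, p13, p1) → 83.8172
  f8: (p7, p13, p2) → 43.7421
  f9: (p3, p2, p0) → 21.3790
  f10: (p3, p14, p0) → 5.2236
  f11: (p3, p14, p8) → 34.1868
  f12: (p6, p13, p1) → 39.7844
  f13: (p6, p13, p4) → 29.8300
  f14: (p6, p8, p1) → 91.0599
  f15: (p6, p4, p8) → 89.6483
  f16: (p15, p2, p0) → 31.8761
  f17: (p15, p13, p0) → 59.0424
  f18: (p15, p13, p2) → 25.9186
  f19: (p12, p11, p2) → 67.2732
  f20: (p12, p3, p2) → 31.8508
  f21: (p10, p11, p8) → 23.4960
  f22: (p10, p12, p11) → 14.1065
  f23: (p10, p3, p8) → 20.8776
  f24: (p10, p12, p3) → 3.0297
Σ area = 1032.422

Euler: V−E+F = 14−36+24 = 2.


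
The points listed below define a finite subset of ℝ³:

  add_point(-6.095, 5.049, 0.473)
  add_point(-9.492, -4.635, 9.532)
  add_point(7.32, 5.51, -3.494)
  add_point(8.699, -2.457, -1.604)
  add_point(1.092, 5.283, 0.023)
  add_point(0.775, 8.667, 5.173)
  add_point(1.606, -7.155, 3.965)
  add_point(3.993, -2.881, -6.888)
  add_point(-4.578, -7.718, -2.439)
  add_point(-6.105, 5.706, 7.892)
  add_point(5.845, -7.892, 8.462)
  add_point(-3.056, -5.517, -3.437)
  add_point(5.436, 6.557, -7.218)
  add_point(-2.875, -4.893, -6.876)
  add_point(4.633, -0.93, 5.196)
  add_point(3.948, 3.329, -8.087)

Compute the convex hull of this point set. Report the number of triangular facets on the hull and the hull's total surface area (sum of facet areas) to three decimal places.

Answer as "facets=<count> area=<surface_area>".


facets=20 area=944.878

Extreme-point indices: [0, 1, 2, 3, 5, 7, 8, 9, 10, 12, 13, 15] — 12 of 16 on the boundary.

Triangle areas on the boundary:
  f1: (p10, p8, p1) → 92.2738
  f2: (p2, p10, p3) → 39.2901
  f3: (p2, p10, p5) → 95.5302
  f4: (p7, p10, p3) → 37.3564
  f5: (p7, p10, p8) → 78.9602
  f6: (p9, p0, p1) → 40.8915
  f7: (p9, p0, p5) → 28.2291
  f8: (p9, p10, p1) → 85.8887
  f9: (p9, p10, p5) → 69.2749
  f10: (p12, p0, p5) → 58.4346
  f11: (p12, p0, p15) → 24.3277
  f12: (p12, p2, p5) → 22.8660
  f13: (p12, p2, p3) → 15.4375
  f14: (p12, p7, p3) → 33.5559
  f15: (p12, p7, p15) → 6.6523
  f16: (p13, p7, p15) → 21.7949
  f17: (p13, p7, p8) → 17.7601
  f18: (p13, p0, p15) → 63.8035
  f19: (p13, p8, p1) → 25.6128
  f20: (p13, p0, p1) → 86.9378
Σ area = 944.878

Euler: V−E+F = 12−30+20 = 2.


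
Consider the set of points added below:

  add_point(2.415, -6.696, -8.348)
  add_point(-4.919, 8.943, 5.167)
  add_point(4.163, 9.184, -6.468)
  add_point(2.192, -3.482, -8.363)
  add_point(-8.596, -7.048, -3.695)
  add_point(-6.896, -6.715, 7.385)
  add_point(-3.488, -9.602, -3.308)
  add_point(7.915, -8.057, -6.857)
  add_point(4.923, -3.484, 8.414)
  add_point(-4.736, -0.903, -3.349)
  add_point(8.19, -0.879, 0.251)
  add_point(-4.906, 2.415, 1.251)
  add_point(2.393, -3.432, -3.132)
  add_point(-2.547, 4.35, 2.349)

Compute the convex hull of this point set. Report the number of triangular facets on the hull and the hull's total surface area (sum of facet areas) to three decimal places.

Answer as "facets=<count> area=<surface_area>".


Hull vertices (10/14): indices [0, 1, 2, 3, 4, 5, 6, 7, 8, 10].

Area of each hull facet:
  f1: (p8, p2, p10) → 47.6044
  f2: (p1, p2, p4) → 133.6467
  f3: (p1, p8, p2) → 116.9350
  f4: (p7, p2, p10) → 63.3677
  f5: (p7, p8, p10) → 42.1646
  f6: (p5, p1, p4) → 89.0070
  f7: (p5, p1, p8) → 91.1926
  f8: (p6, p7, p8) → 88.8063
  f9: (p6, p5, p8) → 70.5423
  f10: (p6, p5, p4) → 31.5189
  f11: (p6, p0, p4) → 21.3239
  f12: (p6, p0, p7) → 21.8918
  f13: (p3, p7, p2) → 43.2286
  f14: (p3, p0, p7) → 9.0093
  f15: (p3, p2, p4) → 74.1933
  f16: (p3, p0, p4) → 19.2542
Σ area = 963.687

Euler: V−E+F = 10−24+16 = 2.

facets=16 area=963.687


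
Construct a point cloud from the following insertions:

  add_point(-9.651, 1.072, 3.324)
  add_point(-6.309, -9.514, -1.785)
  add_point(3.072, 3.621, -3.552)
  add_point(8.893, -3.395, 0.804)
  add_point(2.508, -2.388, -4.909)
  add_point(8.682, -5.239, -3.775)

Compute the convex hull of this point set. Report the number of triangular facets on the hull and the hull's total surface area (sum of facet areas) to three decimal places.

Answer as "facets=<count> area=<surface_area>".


facets=8 area=410.100

Points on the hull: [0, 1, 2, 3, 4, 5] (6 of 6).

Facet areas (half cross-product norm):
  f1: (p1, p3, p0) → 100.4539
  f2: (p2, p3, p0) → 73.0182
  f3: (p2, p1, p0) → 86.0772
  f4: (p5, p1, p3) → 38.8111
  f5: (p5, p2, p3) → 24.6182
  f6: (p4, p2, p1) → 29.1319
  f7: (p4, p5, p1) → 37.5425
  f8: (p4, p5, p2) → 20.4468
Σ area = 410.100

Check V−E+F: 6 − 12 + 8 = 2.


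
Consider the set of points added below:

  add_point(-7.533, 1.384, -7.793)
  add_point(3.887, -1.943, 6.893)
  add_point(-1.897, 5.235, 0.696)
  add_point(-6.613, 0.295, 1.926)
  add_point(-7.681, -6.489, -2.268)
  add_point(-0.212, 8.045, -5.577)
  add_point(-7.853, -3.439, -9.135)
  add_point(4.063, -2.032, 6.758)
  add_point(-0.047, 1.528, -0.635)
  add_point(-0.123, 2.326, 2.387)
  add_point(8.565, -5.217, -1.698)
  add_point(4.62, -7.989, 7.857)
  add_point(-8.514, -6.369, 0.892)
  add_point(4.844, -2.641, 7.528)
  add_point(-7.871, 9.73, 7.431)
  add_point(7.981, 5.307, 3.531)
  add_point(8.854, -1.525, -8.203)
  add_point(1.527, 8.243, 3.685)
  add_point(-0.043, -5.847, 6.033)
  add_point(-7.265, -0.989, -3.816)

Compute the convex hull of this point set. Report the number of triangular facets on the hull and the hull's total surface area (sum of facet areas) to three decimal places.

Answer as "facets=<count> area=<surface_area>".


Extreme-point indices: [0, 4, 5, 6, 10, 11, 12, 13, 14, 15, 16, 17, 18] — 13 of 20 on the boundary.

Facet areas (half cross-product norm):
  f1: (p18, p14, p12) → 82.9401
  f2: (p18, p11, p12) → 12.6417
  f3: (p18, p11, p14) → 33.6903
  f4: (p6, p0, p16) → 41.4957
  f5: (p6, p10, p16) → 62.9664
  f6: (p6, p14, p12) → 90.5583
  f7: (p6, p0, p14) → 31.3002
  f8: (p5, p0, p16) → 68.1485
  f9: (p5, p0, p14) → 76.6122
  f10: (p15, p10, p11) → 61.8952
  f11: (p15, p10, p16) → 43.9738
  f12: (p15, p5, p16) → 75.1801
  f13: (p4, p6, p12) → 6.2257
  f14: (p4, p6, p10) → 61.2591
  f15: (p4, p11, p12) → 23.8396
  f16: (p4, p10, p11) → 81.5316
  f17: (p13, p11, p14) → 35.4923
  f18: (p13, p15, p14) → 78.3357
  f19: (p13, p15, p11) → 12.0092
  f20: (p17, p5, p14) → 47.2831
  f21: (p17, p15, p14) → 15.4632
  f22: (p17, p15, p5) → 33.1057
Σ area = 1075.948

Euler: V−E+F = 13−33+22 = 2.

facets=22 area=1075.948


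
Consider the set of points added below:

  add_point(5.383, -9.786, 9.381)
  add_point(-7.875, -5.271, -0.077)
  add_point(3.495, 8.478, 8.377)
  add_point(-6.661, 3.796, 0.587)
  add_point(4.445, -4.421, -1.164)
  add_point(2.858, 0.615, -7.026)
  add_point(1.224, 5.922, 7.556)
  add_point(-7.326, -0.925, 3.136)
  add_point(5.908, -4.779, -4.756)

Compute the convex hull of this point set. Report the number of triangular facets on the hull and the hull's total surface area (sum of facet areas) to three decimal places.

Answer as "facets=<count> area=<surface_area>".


Points on the hull: [0, 1, 2, 3, 5, 6, 7, 8] (8 of 9).

Triangle areas on the boundary:
  f1: (p0, p8, p1) → 102.4862
  f2: (p0, p2, p8) → 127.6705
  f3: (p5, p8, p1) → 45.8532
  f4: (p5, p2, p8) → 57.0361
  f5: (p6, p0, p2) → 24.7634
  f6: (p3, p5, p1) → 56.6801
  f7: (p3, p5, p2) → 85.1044
  f8: (p7, p6, p2) → 4.5020
  f9: (p7, p3, p2) → 36.5649
  f10: (p7, p3, p1) → 13.2427
  f11: (p7, p0, p1) → 45.0098
  f12: (p7, p6, p0) → 91.1274
Σ area = 690.041

Euler: V−E+F = 8−18+12 = 2.

facets=12 area=690.041


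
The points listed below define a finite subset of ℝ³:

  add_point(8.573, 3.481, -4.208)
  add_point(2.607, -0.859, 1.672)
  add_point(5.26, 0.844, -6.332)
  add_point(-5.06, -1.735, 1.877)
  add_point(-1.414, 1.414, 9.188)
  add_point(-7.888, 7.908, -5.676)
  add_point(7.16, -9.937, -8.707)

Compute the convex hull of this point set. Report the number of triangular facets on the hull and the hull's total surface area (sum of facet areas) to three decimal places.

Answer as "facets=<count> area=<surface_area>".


facets=8 area=607.263

Points on the hull: [0, 2, 3, 4, 5, 6] (6 of 7).

Facet areas (half cross-product norm):
  f1: (p4, p0, p5) → 127.0762
  f2: (p4, p6, p0) → 119.3735
  f3: (p3, p6, p5) → 112.6907
  f4: (p3, p4, p5) → 52.1494
  f5: (p3, p4, p6) → 73.7428
  f6: (p2, p0, p5) → 33.3722
  f7: (p2, p6, p5) → 66.0697
  f8: (p2, p6, p0) → 22.7882
Σ area = 607.263

Euler: V−E+F = 6−12+8 = 2.


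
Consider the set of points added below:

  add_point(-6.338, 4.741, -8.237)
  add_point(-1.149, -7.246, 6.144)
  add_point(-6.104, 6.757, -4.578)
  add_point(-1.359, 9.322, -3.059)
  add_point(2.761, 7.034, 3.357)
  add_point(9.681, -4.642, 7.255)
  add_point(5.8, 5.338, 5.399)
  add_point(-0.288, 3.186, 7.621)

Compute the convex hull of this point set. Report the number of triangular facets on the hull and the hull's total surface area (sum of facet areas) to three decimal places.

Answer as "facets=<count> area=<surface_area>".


Points on the hull: [0, 1, 2, 3, 4, 5, 6, 7] (8 of 8).

Per-facet area ½‖(b−a)×(c−a)‖:
  f1: (p1, p5, p0) → 106.7888
  f2: (p7, p1, p5) → 56.0105
  f3: (p3, p5, p0) → 84.7809
  f4: (p2, p3, p0) → 10.1191
  f5: (p2, p3, p7) → 34.5292
  f6: (p2, p1, p0) → 37.8401
  f7: (p2, p7, p1) → 73.5403
  f8: (p6, p7, p5) → 37.0935
  f9: (p6, p3, p5) → 48.5994
  f10: (p4, p3, p7) → 23.0371
  f11: (p4, p6, p7) → 12.7756
  f12: (p4, p6, p3) → 6.3529
Σ area = 531.468

Euler characteristic 8−18+12 = 2 ✓

facets=12 area=531.468


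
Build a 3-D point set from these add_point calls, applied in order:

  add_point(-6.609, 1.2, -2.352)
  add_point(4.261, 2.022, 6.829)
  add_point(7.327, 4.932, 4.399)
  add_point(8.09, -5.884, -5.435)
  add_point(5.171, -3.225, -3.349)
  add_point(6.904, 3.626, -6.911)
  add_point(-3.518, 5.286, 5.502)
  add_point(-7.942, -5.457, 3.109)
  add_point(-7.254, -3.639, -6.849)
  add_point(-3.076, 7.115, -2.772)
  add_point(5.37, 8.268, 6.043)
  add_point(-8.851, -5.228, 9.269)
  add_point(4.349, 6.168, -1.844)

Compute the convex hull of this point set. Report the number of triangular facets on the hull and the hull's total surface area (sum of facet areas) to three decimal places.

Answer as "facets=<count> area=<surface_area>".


Extreme-point indices: [0, 1, 2, 3, 5, 6, 7, 8, 9, 10, 11, 12] — 12 of 13 on the boundary.

Area of each hull facet:
  f1: (p8, p5, p3) → 72.5699
  f2: (p1, p3, p11) → 113.9314
  f3: (p1, p10, p11) → 37.4290
  f4: (p7, p3, p11) → 45.5262
  f5: (p7, p8, p11) → 7.2135
  f6: (p7, p8, p3) → 78.9032
  f7: (p9, p8, p5) → 69.1722
  f8: (p2, p1, p3) → 35.5901
  f9: (p2, p1, p10) → 10.2444
  f10: (p2, p5, p3) → 55.1855
  f11: (p2, p5, p10) → 21.2312
  f12: (p12, p5, p10) → 14.0821
  f13: (p12, p9, p10) → 30.3407
  f14: (p12, p9, p5) → 21.9173
  f15: (p6, p10, p11) → 43.6524
  f16: (p6, p9, p10) → 39.7648
  f17: (p0, p8, p11) → 43.5972
  f18: (p0, p9, p8) → 17.7292
  f19: (p0, p6, p11) → 56.0757
  f20: (p0, p6, p9) → 28.1917
Σ area = 842.348

Euler: V−E+F = 12−30+20 = 2.

facets=20 area=842.348


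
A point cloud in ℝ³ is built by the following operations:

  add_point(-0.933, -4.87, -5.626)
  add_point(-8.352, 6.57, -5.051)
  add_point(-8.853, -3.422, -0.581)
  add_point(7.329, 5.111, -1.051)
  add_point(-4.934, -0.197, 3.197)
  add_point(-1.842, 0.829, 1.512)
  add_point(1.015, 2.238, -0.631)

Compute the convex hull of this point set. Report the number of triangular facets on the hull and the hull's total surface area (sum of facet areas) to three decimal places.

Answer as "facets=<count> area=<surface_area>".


facets=6 area=350.655

Extreme-point indices: [0, 1, 2, 3, 4] — 5 of 7 on the boundary.

Triangle areas on the boundary:
  f1: (p0, p1, p2) → 51.7066
  f2: (p0, p1, p3) → 89.5589
  f3: (p4, p1, p2) → 33.5689
  f4: (p4, p1, p3) → 77.1864
  f5: (p4, p0, p2) → 29.8350
  f6: (p4, p0, p3) → 68.7987
Σ area = 350.655

Check V−E+F: 5 − 9 + 6 = 2.


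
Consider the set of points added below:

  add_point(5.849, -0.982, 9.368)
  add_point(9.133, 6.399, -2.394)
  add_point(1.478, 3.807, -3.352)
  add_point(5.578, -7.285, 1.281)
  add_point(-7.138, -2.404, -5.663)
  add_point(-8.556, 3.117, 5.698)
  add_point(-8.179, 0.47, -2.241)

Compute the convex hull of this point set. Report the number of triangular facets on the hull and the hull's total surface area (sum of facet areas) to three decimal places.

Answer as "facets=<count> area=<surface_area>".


Extreme-point indices: [0, 1, 2, 3, 4, 5, 6] — 7 of 7 on the boundary.

Area of each hull facet:
  f1: (p4, p3, p5) → 95.6740
  f2: (p4, p3, p1) → 109.1560
  f3: (p0, p1, p5) → 109.2371
  f4: (p0, p3, p5) → 78.9843
  f5: (p0, p3, p1) → 69.1806
  f6: (p6, p4, p5) → 7.7579
  f7: (p2, p4, p1) → 13.4603
  f8: (p2, p6, p4) → 23.4822
  f9: (p2, p1, p5) → 42.5293
  f10: (p2, p6, p5) → 43.0099
Σ area = 592.472

Euler characteristic 7−15+10 = 2 ✓

facets=10 area=592.472


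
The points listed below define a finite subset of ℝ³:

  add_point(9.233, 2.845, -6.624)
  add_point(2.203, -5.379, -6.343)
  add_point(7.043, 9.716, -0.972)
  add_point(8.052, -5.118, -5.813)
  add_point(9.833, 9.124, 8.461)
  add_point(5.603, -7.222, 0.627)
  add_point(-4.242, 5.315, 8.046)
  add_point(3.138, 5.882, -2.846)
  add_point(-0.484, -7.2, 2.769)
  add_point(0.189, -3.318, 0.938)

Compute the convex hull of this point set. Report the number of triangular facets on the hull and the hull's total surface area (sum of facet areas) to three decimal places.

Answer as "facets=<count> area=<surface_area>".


Hull vertices (9/10): indices [0, 1, 2, 3, 4, 5, 6, 7, 8].

Triangle areas on the boundary:
  f1: (p8, p4, p6) → 102.7728
  f2: (p8, p5, p4) → 59.9008
  f3: (p8, p1, p6) → 65.8195
  f4: (p8, p1, p5) → 25.5539
  f5: (p2, p4, p6) → 68.9017
  f6: (p2, p0, p4) → 39.6618
  f7: (p3, p1, p5) → 20.3854
  f8: (p3, p1, p0) → 23.3941
  f9: (p3, p5, p4) → 66.9849
  f10: (p3, p0, p4) → 63.2861
  f11: (p7, p1, p6) → 76.8908
  f12: (p7, p2, p6) → 37.7187
  f13: (p7, p1, p0) → 41.0646
  f14: (p7, p2, p0) → 22.3800
Σ area = 714.715

Euler: V−E+F = 9−21+14 = 2.

facets=14 area=714.715


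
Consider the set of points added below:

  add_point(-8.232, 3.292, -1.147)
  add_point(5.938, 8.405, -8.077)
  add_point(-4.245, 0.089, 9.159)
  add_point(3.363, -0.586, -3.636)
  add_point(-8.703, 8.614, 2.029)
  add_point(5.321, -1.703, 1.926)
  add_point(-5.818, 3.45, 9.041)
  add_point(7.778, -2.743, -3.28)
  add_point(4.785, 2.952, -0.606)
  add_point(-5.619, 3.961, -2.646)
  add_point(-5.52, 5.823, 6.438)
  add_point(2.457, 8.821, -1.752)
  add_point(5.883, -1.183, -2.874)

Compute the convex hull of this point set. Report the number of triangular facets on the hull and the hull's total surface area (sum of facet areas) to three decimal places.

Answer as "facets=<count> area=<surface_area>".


Extreme-point indices: [0, 1, 2, 3, 4, 5, 6, 7, 8, 9, 10, 11] — 12 of 13 on the boundary.

Triangle areas on the boundary:
  f1: (p0, p2, p7) → 94.3520
  f2: (p11, p1, p4) → 28.8736
  f3: (p3, p1, p7) → 25.0471
  f4: (p3, p0, p7) → 9.1693
  f5: (p6, p0, p4) → 28.3199
  f6: (p6, p0, p2) → 19.3098
  f7: (p5, p2, p7) → 16.2779
  f8: (p5, p6, p2) → 20.1129
  f9: (p5, p6, p11) → 75.9399
  f10: (p9, p3, p1) → 51.9390
  f11: (p9, p3, p0) → 11.1164
  f12: (p9, p1, p4) → 44.8987
  f13: (p9, p0, p4) → 9.5126
  f14: (p10, p11, p4) → 34.8383
  f15: (p10, p6, p4) → 6.5703
  f16: (p10, p6, p11) → 14.1097
  f17: (p8, p1, p7) → 32.2457
  f18: (p8, p5, p7) → 15.1775
  f19: (p8, p11, p1) → 23.1440
  f20: (p8, p5, p11) → 6.6666
Σ area = 567.621

Check V−E+F: 12 − 30 + 20 = 2.

facets=20 area=567.621


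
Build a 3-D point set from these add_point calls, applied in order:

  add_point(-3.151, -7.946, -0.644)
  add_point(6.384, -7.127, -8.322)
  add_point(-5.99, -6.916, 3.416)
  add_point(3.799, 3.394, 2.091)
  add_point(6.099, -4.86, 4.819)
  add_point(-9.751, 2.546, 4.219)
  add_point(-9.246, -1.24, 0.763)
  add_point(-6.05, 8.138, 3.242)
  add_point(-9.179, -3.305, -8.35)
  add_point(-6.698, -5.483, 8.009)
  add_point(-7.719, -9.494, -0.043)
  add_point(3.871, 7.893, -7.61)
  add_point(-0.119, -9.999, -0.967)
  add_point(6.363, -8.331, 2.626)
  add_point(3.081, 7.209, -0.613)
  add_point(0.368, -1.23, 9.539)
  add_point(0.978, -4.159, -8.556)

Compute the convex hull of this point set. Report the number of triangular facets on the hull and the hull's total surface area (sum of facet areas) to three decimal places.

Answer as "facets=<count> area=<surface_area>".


facets=26 area=1051.941

15 of the 17 inputs are extreme points: [1, 3, 4, 5, 6, 7, 8, 9, 10, 11, 12, 13, 14, 15, 16].

Area of each hull facet:
  f1: (p15, p7, p5) → 40.4123
  f2: (p8, p7, p5) → 46.1147
  f3: (p14, p15, p7) → 60.9441
  f4: (p10, p8, p1) → 80.5200
  f5: (p3, p14, p15) → 13.5675
  f6: (p16, p8, p1) → 12.8898
  f7: (p11, p8, p7) → 111.7756
  f8: (p11, p14, p7) → 30.9605
  f9: (p11, p16, p8) → 62.6551
  f10: (p11, p16, p1) → 37.0435
  f11: (p6, p8, p5) → 13.8616
  f12: (p6, p10, p5) → 12.9929
  f13: (p6, p10, p8) → 37.4471
  f14: (p12, p10, p1) → 28.1072
  f15: (p12, p13, p1) → 37.4743
  f16: (p12, p13, p10) → 18.4602
  f17: (p4, p3, p15) → 33.9361
  f18: (p4, p13, p15) → 11.8070
  f19: (p4, p3, p14) → 6.4836
  f20: (p4, p11, p14) → 42.7132
  f21: (p4, p11, p1) → 99.2505
  f22: (p4, p13, p1) → 20.3711
  f23: (p9, p13, p10) → 61.8582
  f24: (p9, p10, p5) → 42.4946
  f25: (p9, p13, p15) → 48.5700
  f26: (p9, p15, p5) → 39.2303
Σ area = 1051.941

Euler: V−E+F = 15−39+26 = 2.


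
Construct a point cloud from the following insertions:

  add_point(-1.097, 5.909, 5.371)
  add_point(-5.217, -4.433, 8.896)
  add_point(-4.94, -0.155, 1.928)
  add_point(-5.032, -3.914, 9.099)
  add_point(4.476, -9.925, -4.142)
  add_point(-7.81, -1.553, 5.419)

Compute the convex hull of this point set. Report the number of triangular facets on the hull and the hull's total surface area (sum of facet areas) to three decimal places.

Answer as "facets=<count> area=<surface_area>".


facets=8 area=277.281

Hull vertices (6/6): indices [0, 1, 2, 3, 4, 5].

Facet areas (half cross-product norm):
  f1: (p3, p0, p5) → 25.9940
  f2: (p3, p0, p4) → 96.4715
  f3: (p2, p4, p5) → 30.6211
  f4: (p2, p0, p5) → 18.4568
  f5: (p2, p0, p4) → 54.9439
  f6: (p1, p4, p5) → 44.5906
  f7: (p1, p3, p5) → 1.5208
  f8: (p1, p3, p4) → 4.6821
Σ area = 277.281

Euler: V−E+F = 6−12+8 = 2.


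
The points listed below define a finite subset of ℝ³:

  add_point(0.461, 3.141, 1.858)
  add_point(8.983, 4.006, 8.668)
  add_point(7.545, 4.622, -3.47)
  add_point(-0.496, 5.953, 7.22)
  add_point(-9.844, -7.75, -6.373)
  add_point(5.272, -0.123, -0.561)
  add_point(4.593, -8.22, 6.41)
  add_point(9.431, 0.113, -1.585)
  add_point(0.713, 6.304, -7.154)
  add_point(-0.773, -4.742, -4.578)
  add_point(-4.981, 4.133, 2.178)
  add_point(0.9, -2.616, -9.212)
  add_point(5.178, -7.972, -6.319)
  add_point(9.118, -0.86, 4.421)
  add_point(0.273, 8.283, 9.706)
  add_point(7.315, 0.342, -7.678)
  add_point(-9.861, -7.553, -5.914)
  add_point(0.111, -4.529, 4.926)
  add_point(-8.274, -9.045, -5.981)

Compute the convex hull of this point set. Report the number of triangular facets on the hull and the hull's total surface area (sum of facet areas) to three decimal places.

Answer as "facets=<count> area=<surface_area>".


15 of the 19 inputs are extreme points: [1, 2, 4, 6, 7, 8, 10, 11, 12, 13, 14, 15, 16, 17, 18].

Triangle areas on the boundary:
  f1: (p17, p14, p16) → 91.9074
  f2: (p17, p6, p16) → 37.6090
  f3: (p17, p6, p14) → 35.9127
  f4: (p1, p6, p14) → 63.8106
  f5: (p10, p14, p16) → 34.2225
  f6: (p10, p8, p14) → 53.9140
  f7: (p15, p8, p11) → 29.9065
  f8: (p15, p12, p7) → 27.9032
  f9: (p15, p12, p11) → 25.6685
  f10: (p13, p1, p7) → 16.7013
  f11: (p13, p1, p6) → 25.3201
  f12: (p13, p12, p7) → 29.8305
  f13: (p13, p12, p6) → 54.4973
  f14: (p18, p6, p16) → 17.1873
  f15: (p18, p12, p6) → 85.7960
  f16: (p18, p12, p11) → 43.3139
  f17: (p2, p15, p8) → 23.3357
  f18: (p2, p8, p14) → 61.3971
  f19: (p2, p1, p14) → 59.7023
  f20: (p2, p1, p7) → 28.7457
  f21: (p2, p15, p7) → 14.7523
  f22: (p4, p18, p16) → 0.5154
  f23: (p4, p18, p11) → 11.8403
  f24: (p4, p8, p11) → 52.7336
  f25: (p4, p10, p16) → 2.3027
  f26: (p4, p10, p8) → 84.9547
Σ area = 1013.781

Euler: V−E+F = 15−39+26 = 2.

facets=26 area=1013.781


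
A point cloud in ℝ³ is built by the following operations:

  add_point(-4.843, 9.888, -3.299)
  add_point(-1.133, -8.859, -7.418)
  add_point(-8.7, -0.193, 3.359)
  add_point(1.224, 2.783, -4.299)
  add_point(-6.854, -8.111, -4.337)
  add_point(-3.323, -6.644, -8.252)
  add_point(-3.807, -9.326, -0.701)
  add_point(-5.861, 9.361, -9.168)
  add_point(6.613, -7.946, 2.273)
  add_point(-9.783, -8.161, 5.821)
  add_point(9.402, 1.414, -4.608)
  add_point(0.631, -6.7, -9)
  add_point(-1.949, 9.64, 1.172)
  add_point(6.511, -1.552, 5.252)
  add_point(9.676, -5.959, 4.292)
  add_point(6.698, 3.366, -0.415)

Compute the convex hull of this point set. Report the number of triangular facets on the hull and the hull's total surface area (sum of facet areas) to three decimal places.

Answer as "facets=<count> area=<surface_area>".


15 of the 16 inputs are extreme points: [0, 1, 2, 4, 5, 6, 7, 8, 9, 10, 11, 12, 13, 14, 15].

Triangle areas on the boundary:
  f1: (p8, p14, p9) → 27.4243
  f2: (p8, p6, p9) → 44.1480
  f3: (p7, p12, p0) → 6.5628
  f4: (p7, p12, p10) → 83.3771
  f5: (p13, p14, p9) → 47.0848
  f6: (p13, p12, p9) → 124.7815
  f7: (p2, p12, p9) → 22.9698
  f8: (p2, p12, p0) → 32.1187
  f9: (p2, p7, p9) → 38.7768
  f10: (p2, p7, p0) → 34.8604
  f11: (p4, p6, p9) → 21.7503
  f12: (p4, p7, p9) → 92.2551
  f13: (p15, p12, p10) → 19.7514
  f14: (p15, p13, p12) → 39.2490
  f15: (p15, p10, p14) → 28.9133
  f16: (p15, p13, p14) → 19.1426
  f17: (p1, p8, p6) → 39.3389
  f18: (p1, p4, p6) → 15.6125
  f19: (p11, p1, p8) → 19.9378
  f20: (p11, p10, p14) → 73.0107
  f21: (p11, p8, p14) → 18.5163
  f22: (p11, p7, p10) → 104.1173
  f23: (p5, p1, p4) → 8.8020
  f24: (p5, p11, p1) → 5.0457
  f25: (p5, p4, p7) → 43.4787
  f26: (p5, p11, p7) → 32.2564
Σ area = 1043.282

Check V−E+F: 15 − 39 + 26 = 2.

facets=26 area=1043.282


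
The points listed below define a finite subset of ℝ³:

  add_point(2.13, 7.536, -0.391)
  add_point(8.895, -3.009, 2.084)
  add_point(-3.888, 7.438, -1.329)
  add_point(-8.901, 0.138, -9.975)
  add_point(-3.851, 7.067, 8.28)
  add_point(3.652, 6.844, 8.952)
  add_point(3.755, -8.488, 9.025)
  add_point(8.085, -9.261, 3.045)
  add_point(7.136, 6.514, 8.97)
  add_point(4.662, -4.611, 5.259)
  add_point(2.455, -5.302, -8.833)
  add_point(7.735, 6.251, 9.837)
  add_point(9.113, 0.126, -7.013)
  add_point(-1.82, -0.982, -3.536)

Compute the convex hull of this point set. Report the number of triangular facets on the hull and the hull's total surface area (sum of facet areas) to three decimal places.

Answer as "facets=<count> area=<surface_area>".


Hull vertices (12/14): indices [0, 1, 2, 3, 4, 5, 6, 7, 8, 10, 11, 12].

Area of each hull facet:
  f1: (p6, p11, p7) → 56.7441
  f2: (p10, p12, p3) → 50.0161
  f3: (p10, p7, p12) → 57.2630
  f4: (p10, p6, p3) → 111.9345
  f5: (p10, p6, p7) → 46.0571
  f6: (p0, p12, p3) → 97.3050
  f7: (p1, p7, p12) → 27.1741
  f8: (p1, p11, p12) → 54.5259
  f9: (p1, p11, p7) → 29.7309
  f10: (p4, p6, p3) → 172.5293
  f11: (p4, p6, p11) → 87.8188
  f12: (p8, p11, p12) → 7.6363
  f13: (p8, p0, p12) → 64.0300
  f14: (p2, p0, p3) → 32.2611
  f15: (p2, p4, p3) → 43.8032
  f16: (p2, p4, p0) → 28.9249
  f17: (p5, p4, p0) → 34.6334
  f18: (p5, p8, p0) → 16.3620
  f19: (p5, p4, p11) → 2.6337
  f20: (p5, p8, p11) → 1.5536
Σ area = 1022.937

Euler characteristic 12−30+20 = 2 ✓

facets=20 area=1022.937


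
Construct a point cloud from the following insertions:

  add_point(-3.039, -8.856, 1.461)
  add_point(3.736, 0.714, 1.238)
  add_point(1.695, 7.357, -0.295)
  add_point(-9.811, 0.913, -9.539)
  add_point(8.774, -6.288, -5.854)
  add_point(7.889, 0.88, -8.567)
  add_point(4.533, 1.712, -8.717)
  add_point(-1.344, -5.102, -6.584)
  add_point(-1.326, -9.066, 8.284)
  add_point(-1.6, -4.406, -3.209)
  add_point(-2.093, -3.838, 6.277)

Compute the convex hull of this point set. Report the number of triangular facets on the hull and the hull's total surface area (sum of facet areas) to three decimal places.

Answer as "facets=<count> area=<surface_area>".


Hull vertices (10/11): indices [0, 1, 2, 3, 4, 5, 6, 7, 8, 10].

Per-facet area ½‖(b−a)×(c−a)‖:
  f1: (p5, p4, p3) → 67.7511
  f2: (p0, p8, p3) → 35.7886
  f3: (p0, p8, p4) → 47.3714
  f4: (p10, p2, p3) → 105.3654
  f5: (p10, p8, p3) → 40.9562
  f6: (p10, p8, p2) → 16.6375
  f7: (p1, p8, p4) → 72.9137
  f8: (p1, p8, p2) → 33.0681
  f9: (p1, p5, p4) → 39.2722
  f10: (p1, p5, p2) → 37.7001
  f11: (p6, p2, p3) → 74.3238
  f12: (p6, p5, p3) → 7.3252
  f13: (p6, p5, p2) → 17.0280
  f14: (p7, p4, p3) → 28.0436
  f15: (p7, p0, p3) → 46.1000
  f16: (p7, p0, p4) → 46.0286
Σ area = 715.673

Euler: V−E+F = 10−24+16 = 2.

facets=16 area=715.673


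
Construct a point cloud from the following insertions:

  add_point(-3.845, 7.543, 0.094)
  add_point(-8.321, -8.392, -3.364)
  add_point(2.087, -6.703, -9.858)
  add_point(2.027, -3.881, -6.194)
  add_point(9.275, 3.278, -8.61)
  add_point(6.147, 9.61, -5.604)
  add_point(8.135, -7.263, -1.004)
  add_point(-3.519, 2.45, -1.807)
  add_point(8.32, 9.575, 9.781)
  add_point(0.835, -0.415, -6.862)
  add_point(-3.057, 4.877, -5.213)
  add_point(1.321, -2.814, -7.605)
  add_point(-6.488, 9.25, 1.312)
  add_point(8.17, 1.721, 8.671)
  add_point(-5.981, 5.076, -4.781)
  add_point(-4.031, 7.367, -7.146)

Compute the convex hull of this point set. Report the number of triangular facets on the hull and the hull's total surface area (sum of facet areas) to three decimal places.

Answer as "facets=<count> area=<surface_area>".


Points on the hull: [1, 2, 4, 5, 6, 8, 12, 13, 14, 15] (10 of 16).

Per-facet area ½‖(b−a)×(c−a)‖:
  f1: (p8, p5, p4) → 56.3125
  f2: (p12, p8, p5) → 104.7442
  f3: (p15, p5, p4) → 39.9080
  f4: (p15, p12, p5) → 47.2876
  f5: (p2, p15, p1) → 92.0828
  f6: (p2, p15, p4) → 82.3634
  f7: (p2, p6, p1) → 66.4433
  f8: (p2, p6, p4) → 61.6975
  f9: (p14, p12, p1) → 45.2723
  f10: (p14, p15, p1) → 17.7682
  f11: (p14, p15, p12) → 13.8610
  f12: (p13, p8, p4) → 68.8827
  f13: (p13, p6, p4) → 85.4880
  f14: (p13, p6, p1) → 108.7117
  f15: (p13, p12, p1) → 161.6066
  f16: (p13, p12, p8) → 67.3077
Σ area = 1119.737

Check V−E+F: 10 − 24 + 16 = 2.

facets=16 area=1119.737


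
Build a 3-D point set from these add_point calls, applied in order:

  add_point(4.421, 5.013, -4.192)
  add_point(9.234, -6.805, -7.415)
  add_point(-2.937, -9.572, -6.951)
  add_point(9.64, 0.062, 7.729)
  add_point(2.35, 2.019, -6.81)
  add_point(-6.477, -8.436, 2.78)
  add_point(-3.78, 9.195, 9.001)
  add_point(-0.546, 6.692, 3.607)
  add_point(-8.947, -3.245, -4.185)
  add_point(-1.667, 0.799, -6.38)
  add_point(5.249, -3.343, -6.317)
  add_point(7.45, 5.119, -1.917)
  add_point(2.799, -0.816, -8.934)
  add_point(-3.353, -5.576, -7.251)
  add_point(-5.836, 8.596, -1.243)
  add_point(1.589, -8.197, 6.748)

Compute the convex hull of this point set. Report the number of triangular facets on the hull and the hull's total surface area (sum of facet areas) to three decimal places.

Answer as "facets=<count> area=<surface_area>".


facets=24 area=1099.959

Extreme-point indices: [0, 1, 2, 3, 4, 5, 6, 8, 9, 11, 12, 13, 14, 15] — 14 of 16 on the boundary.

Facet areas (half cross-product norm):
  f1: (p5, p6, p8) → 82.7306
  f2: (p5, p2, p8) → 38.8165
  f3: (p14, p6, p8) → 62.1715
  f4: (p13, p12, p8) → 22.9701
  f5: (p13, p2, p8) → 12.5870
  f6: (p13, p2, p12) → 13.6030
  f7: (p1, p2, p12) → 46.6080
  f8: (p15, p6, p3) → 92.9259
  f9: (p15, p5, p6) → 81.0682
  f10: (p15, p1, p3) → 88.6982
  f11: (p15, p5, p2) → 46.5511
  f12: (p15, p1, p2) → 86.6128
  f13: (p9, p12, p8) → 17.0208
  f14: (p9, p14, p8) → 43.7422
  f15: (p9, p14, p12) → 16.3941
  f16: (p11, p1, p3) → 73.3925
  f17: (p11, p1, p12) → 45.8750
  f18: (p11, p6, p3) → 84.7243
  f19: (p11, p14, p6) → 71.3637
  f20: (p0, p11, p12) → 12.0664
  f21: (p0, p11, p14) → 17.6436
  f22: (p4, p14, p12) → 12.6012
  f23: (p4, p0, p12) → 4.5899
  f24: (p4, p0, p14) → 25.2020
Σ area = 1099.959

Euler characteristic 14−36+24 = 2 ✓
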